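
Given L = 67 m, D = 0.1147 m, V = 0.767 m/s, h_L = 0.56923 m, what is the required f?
Formula: h_L = f \frac{L}{D} \frac{V^2}{2g}
Substituting knowns: 0.56923 = f·(67/0.1147)·0.767²/(2·9.81)
Solving for f: f = 0.56923·2·9.81/((67/0.1147)·0.767²) = 0.0325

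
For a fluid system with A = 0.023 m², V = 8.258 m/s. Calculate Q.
Formula: Q = A V
Q = 0.023·8.258·1000 = 189.9 L/s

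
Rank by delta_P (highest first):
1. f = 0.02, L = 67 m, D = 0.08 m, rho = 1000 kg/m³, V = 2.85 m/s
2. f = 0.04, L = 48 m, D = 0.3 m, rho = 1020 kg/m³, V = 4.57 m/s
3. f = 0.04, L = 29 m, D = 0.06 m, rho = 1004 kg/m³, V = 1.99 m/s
Case 1: delta_P = 68.03 kPa
Case 2: delta_P = 68.17 kPa
Case 3: delta_P = 38.43 kPa
Ranking (highest first): 2, 1, 3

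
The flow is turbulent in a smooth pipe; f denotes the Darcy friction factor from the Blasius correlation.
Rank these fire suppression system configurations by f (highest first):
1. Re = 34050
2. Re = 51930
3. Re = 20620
Case 1: f = 0.02326
Case 2: f = 0.02093
Case 3: f = 0.02637
Ranking (highest first): 3, 1, 2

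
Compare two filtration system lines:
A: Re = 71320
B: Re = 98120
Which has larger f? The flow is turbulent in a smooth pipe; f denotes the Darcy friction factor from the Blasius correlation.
f(A) = 0.01934, f(B) = 0.01785. Answer: A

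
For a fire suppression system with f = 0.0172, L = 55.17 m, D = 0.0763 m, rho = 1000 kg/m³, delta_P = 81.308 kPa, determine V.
Formula: \Delta P = f \frac{L}{D} \frac{\rho V^2}{2}
Substituting knowns: 81.308 = 0.0172·(55.17/0.0763)·0.5·1000·V²/1000
Solving for V: V = √((81.308·1000)/(0.0172·(55.17/0.0763)·0.5·1000)) = 3.616 m/s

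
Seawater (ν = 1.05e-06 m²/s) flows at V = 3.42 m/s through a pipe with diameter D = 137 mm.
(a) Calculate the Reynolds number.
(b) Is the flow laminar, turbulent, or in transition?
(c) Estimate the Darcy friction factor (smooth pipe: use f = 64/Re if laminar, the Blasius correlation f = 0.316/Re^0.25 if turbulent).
(a) Re = V·D/ν = 3.42·0.137/1.05e-06 = 446230
(b) Flow regime: turbulent (Re > 4000)
(c) Friction factor: f = 0.316/Re^0.25 = 0.316/446230^0.25 = 0.01223 (Blasius is strictly valid for Re ≲ 1e5; used here as the smooth-pipe estimate the problem specifies)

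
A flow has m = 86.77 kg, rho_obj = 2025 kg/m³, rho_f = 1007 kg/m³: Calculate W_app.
Formula: W_{app} = mg\left(1 - \frac{\rho_f}{\rho_{obj}}\right)
W_app = 86.77·9.81·(1 − 1007/2025) = 427.9 N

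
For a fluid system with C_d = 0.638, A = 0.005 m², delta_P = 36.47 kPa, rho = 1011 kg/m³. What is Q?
Formula: Q = C_d A \sqrt{\frac{2 \Delta P}{\rho}}
Q = 0.638·0.005·√(2·(36.47·1000)/1011)·1000 = 27.1 L/s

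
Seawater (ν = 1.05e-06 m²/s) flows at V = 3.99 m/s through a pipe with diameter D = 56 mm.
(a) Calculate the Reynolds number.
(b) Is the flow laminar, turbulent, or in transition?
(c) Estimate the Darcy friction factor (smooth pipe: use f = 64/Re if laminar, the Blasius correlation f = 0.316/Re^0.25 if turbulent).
(a) Re = V·D/ν = 3.99·0.056/1.05e-06 = 212800
(b) Flow regime: turbulent (Re > 4000)
(c) Friction factor: f = 0.316/Re^0.25 = 0.316/212800^0.25 = 0.01471 (Blasius is strictly valid for Re ≲ 1e5; used here as the smooth-pipe estimate the problem specifies)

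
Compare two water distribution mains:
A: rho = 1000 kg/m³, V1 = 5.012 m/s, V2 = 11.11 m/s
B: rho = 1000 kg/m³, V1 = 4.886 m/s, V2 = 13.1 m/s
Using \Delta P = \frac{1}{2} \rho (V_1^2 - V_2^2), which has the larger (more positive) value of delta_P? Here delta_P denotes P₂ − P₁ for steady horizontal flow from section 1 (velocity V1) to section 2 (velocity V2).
delta_P(A) = -49.16 kPa, delta_P(B) = -73.87 kPa. Answer: A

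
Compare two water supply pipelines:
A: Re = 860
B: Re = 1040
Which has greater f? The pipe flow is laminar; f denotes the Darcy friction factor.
f(A) = 0.07442, f(B) = 0.06154. Answer: A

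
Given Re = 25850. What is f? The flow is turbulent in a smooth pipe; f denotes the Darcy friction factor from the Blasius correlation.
Formula: f = \frac{0.316}{Re^{0.25}}
f = 0.316/25850^0.25 = 0.02492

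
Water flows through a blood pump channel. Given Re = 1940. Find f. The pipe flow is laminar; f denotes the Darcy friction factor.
Formula: f = \frac{64}{Re}
f = 64/1940 = 0.03299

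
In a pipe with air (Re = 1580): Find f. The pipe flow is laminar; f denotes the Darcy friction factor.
Formula: f = \frac{64}{Re}
f = 64/1580 = 0.04051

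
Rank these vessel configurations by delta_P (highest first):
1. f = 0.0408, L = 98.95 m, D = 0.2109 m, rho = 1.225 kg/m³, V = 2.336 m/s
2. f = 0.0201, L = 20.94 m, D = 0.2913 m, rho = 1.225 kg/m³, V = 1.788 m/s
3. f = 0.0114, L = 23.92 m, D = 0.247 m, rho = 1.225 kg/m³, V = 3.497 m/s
Case 1: delta_P = 0.06398 kPa
Case 2: delta_P = 0.002829 kPa
Case 3: delta_P = 0.008269 kPa
Ranking (highest first): 1, 3, 2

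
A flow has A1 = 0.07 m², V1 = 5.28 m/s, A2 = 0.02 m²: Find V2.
Formula: V_2 = \frac{A_1 V_1}{A_2}
V2 = 0.07·5.28/0.02 = 18.48 m/s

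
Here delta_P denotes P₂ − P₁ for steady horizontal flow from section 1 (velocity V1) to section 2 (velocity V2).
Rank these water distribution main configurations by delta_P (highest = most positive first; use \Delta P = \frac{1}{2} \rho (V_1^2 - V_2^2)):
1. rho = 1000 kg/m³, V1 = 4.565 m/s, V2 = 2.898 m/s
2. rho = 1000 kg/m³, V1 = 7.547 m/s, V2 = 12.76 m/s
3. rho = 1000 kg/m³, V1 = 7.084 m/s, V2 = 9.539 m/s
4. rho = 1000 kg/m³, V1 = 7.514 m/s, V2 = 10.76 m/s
Case 1: delta_P = 6.22 kPa
Case 2: delta_P = -52.93 kPa
Case 3: delta_P = -20.4 kPa
Case 4: delta_P = -29.66 kPa
Ranking (highest first): 1, 3, 4, 2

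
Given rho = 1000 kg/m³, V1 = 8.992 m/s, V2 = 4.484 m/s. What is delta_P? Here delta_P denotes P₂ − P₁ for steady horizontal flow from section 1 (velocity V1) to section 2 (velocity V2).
Formula: \Delta P = \frac{1}{2} \rho (V_1^2 - V_2^2)
delta_P = 0.5·1000·(8.992² − 4.484²)/1000 = 30.37 kPa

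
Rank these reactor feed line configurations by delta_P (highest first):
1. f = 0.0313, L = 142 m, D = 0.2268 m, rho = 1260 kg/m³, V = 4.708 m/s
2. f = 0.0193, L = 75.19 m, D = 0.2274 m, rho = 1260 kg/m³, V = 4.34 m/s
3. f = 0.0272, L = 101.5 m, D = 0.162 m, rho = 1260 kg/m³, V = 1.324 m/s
Case 1: delta_P = 273.7 kPa
Case 2: delta_P = 75.73 kPa
Case 3: delta_P = 18.82 kPa
Ranking (highest first): 1, 2, 3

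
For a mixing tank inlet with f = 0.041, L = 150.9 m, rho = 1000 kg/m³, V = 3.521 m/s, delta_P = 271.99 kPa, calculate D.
Formula: \Delta P = f \frac{L}{D} \frac{\rho V^2}{2}
Substituting knowns: 271.99 = 0.041·(150.9/D)·0.5·1000·3.521²/1000
Solving for D: D = 0.041·150.9·0.5·1000·3.521²/(271.99·1000) = 0.141 m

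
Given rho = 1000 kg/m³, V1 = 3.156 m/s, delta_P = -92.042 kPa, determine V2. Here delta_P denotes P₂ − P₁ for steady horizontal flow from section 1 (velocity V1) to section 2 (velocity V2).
Formula: \Delta P = \frac{1}{2} \rho (V_1^2 - V_2^2)
Substituting knowns: -92.042 = 0.5·1000·(3.156² − V2²)/1000
Solving for V2: V2 = √(3.156² − 2·(-92.042·1000)/1000) = 13.93 m/s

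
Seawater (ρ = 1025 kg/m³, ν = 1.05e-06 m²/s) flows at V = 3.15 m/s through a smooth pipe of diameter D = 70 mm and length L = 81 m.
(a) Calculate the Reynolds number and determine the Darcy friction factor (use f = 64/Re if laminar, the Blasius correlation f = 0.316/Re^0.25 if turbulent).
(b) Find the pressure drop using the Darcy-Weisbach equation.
(a) Re = V·D/ν = 3.15·0.07/1.05e-06 = 210000 → turbulent (Re > 4000); f = 0.316/Re^0.25 = 0.316/210000^0.25 = 0.014762 (Blasius is strictly valid for Re ≲ 1e5; used here as the smooth-pipe estimate the problem specifies)
(b) Darcy-Weisbach: ΔP = f·(L/D)·½ρV²/1000 = 0.014762·(81/0.070)·½·1025·3.15²/1000 = 86.87 kPa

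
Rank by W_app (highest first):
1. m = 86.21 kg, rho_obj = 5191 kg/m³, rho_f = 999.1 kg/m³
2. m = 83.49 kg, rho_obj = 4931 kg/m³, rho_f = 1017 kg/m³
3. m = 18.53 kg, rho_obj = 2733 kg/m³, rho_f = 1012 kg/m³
Case 1: W_app = 682.9 N
Case 2: W_app = 650.1 N
Case 3: W_app = 114.5 N
Ranking (highest first): 1, 2, 3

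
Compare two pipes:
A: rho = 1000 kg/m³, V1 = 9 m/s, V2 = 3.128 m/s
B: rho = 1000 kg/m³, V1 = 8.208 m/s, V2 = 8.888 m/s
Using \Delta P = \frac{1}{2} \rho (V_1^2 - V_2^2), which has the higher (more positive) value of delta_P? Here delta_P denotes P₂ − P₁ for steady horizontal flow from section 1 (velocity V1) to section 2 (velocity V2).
delta_P(A) = 35.61 kPa, delta_P(B) = -5.813 kPa. Answer: A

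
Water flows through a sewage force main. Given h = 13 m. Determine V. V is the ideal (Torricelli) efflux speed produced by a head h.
Formula: V = \sqrt{2 g h}
V = √(2·9.81·13) = 15.97 m/s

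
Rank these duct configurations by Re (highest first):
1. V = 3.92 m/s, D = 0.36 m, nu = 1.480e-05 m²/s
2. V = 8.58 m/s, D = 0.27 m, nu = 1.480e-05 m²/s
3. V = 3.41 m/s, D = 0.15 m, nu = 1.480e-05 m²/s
Case 1: Re = 95351
Case 2: Re = 156527
Case 3: Re = 34561
Ranking (highest first): 2, 1, 3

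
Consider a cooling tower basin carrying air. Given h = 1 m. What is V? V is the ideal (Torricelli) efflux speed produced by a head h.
Formula: V = \sqrt{2 g h}
V = √(2·9.81·1) = 4.429 m/s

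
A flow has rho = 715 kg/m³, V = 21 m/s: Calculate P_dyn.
Formula: P_{dyn} = \frac{1}{2} \rho V^2
P_dyn = 0.5·715·21²/1000 = 157.7 kPa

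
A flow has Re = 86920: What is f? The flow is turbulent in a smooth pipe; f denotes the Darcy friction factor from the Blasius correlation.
Formula: f = \frac{0.316}{Re^{0.25}}
f = 0.316/86920^0.25 = 0.0184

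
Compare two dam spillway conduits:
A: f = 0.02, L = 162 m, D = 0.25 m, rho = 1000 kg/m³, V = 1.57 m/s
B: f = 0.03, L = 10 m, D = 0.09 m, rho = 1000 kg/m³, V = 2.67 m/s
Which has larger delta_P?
delta_P(A) = 15.97 kPa, delta_P(B) = 11.88 kPa. Answer: A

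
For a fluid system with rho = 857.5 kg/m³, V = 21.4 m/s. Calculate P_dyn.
Formula: P_{dyn} = \frac{1}{2} \rho V^2
P_dyn = 0.5·857.5·21.4²/1000 = 196.4 kPa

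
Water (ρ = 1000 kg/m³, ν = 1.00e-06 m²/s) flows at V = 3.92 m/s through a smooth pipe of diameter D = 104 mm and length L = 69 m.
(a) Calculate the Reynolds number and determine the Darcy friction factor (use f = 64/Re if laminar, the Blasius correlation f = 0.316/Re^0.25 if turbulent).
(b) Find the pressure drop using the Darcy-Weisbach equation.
(a) Re = V·D/ν = 3.92·0.104/1.00e-06 = 407680 → turbulent (Re > 4000); f = 0.316/Re^0.25 = 0.316/407680^0.25 = 0.012506 (Blasius is strictly valid for Re ≲ 1e5; used here as the smooth-pipe estimate the problem specifies)
(b) Darcy-Weisbach: ΔP = f·(L/D)·½ρV²/1000 = 0.012506·(69/0.104)·½·1000·3.92²/1000 = 63.75 kPa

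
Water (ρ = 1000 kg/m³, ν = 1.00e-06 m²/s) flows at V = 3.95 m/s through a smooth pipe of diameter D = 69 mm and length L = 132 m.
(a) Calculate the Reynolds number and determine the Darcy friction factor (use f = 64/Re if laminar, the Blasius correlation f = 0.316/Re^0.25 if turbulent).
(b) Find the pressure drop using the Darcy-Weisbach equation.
(a) Re = V·D/ν = 3.95·0.069/1.00e-06 = 272550 → turbulent (Re > 4000); f = 0.316/Re^0.25 = 0.316/272550^0.25 = 0.01383 (Blasius is strictly valid for Re ≲ 1e5; used here as the smooth-pipe estimate the problem specifies)
(b) Darcy-Weisbach: ΔP = f·(L/D)·½ρV²/1000 = 0.01383·(132/0.069)·½·1000·3.95²/1000 = 206.4 kPa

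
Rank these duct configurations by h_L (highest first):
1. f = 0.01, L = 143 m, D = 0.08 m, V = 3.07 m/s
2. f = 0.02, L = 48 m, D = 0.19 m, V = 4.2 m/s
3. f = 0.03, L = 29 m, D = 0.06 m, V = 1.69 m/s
Case 1: h_L = 8.587 m
Case 2: h_L = 4.543 m
Case 3: h_L = 2.111 m
Ranking (highest first): 1, 2, 3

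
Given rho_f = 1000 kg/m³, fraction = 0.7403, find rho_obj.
Formula: f_{sub} = \frac{\rho_{obj}}{\rho_f}
Substituting knowns: 0.7403 = rho_obj/1000
Solving for rho_obj: rho_obj = 0.7403·1000 = 740.3 kg/m³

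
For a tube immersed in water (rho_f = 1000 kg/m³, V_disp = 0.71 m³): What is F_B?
Formula: F_B = \rho_f g V_{disp}
F_B = 1000·9.81·0.71 = 6965 N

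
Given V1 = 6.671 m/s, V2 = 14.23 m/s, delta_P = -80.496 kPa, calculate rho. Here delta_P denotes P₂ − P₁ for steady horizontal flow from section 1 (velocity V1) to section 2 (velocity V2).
Formula: \Delta P = \frac{1}{2} \rho (V_1^2 - V_2^2)
Substituting knowns: -80.496 = 0.5·rho·(6.671² − 14.23²)/1000
Solving for rho: rho = 2·(-80.496·1000)/(6.671² − 14.23²) = 1019 kg/m³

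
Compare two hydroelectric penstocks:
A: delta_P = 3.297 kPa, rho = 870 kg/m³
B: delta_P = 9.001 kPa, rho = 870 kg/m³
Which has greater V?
V(A) = 2.753 m/s, V(B) = 4.549 m/s. Answer: B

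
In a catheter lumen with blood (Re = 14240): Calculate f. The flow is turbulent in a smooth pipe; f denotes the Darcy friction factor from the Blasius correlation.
Formula: f = \frac{0.316}{Re^{0.25}}
f = 0.316/14240^0.25 = 0.02893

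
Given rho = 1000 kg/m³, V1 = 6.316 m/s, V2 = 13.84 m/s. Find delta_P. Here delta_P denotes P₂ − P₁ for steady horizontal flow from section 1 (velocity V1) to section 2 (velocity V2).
Formula: \Delta P = \frac{1}{2} \rho (V_1^2 - V_2^2)
delta_P = 0.5·1000·(6.316² − 13.84²)/1000 = -75.83 kPa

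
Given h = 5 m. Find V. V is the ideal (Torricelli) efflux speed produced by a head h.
Formula: V = \sqrt{2 g h}
V = √(2·9.81·5) = 9.905 m/s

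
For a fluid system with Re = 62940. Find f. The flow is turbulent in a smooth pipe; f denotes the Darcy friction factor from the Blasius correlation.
Formula: f = \frac{0.316}{Re^{0.25}}
f = 0.316/62940^0.25 = 0.01995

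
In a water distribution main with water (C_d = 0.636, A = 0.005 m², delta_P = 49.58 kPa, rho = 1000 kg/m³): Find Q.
Formula: Q = C_d A \sqrt{\frac{2 \Delta P}{\rho}}
Q = 0.636·0.005·√(2·(49.58·1000)/1000)·1000 = 31.67 L/s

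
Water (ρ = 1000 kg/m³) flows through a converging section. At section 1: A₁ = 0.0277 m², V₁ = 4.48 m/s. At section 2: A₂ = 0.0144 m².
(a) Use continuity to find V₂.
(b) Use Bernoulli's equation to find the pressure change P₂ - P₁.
(a) Continuity: A₁V₁=A₂V₂ -> V₂=A₁V₁/A₂=0.0277*4.48/0.0144=8.62 m/s
(b) Bernoulli: P₂-P₁=0.5*rho*(V₁^2-V₂^2)/1000=0.5*1000*(4.48^2-8.62^2)/1000=-27.12 kPa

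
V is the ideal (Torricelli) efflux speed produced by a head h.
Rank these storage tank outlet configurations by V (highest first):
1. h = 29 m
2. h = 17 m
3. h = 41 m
Case 1: V = 23.85 m/s
Case 2: V = 18.26 m/s
Case 3: V = 28.36 m/s
Ranking (highest first): 3, 1, 2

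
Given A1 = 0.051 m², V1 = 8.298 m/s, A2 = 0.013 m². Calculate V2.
Formula: V_2 = \frac{A_1 V_1}{A_2}
V2 = 0.051·8.298/0.013 = 32.55 m/s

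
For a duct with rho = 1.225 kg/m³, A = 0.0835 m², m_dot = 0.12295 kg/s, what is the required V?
Formula: \dot{m} = \rho A V
Substituting knowns: 0.12295 = 1.225·0.0835·V
Solving for V: V = 0.12295/(1.225·0.0835) = 1.202 m/s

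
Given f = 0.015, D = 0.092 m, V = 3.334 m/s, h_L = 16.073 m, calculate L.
Formula: h_L = f \frac{L}{D} \frac{V^2}{2g}
Substituting knowns: 16.073 = 0.015·(L/0.092)·3.334²/(2·9.81)
Solving for L: L = 16.073·2·9.81·0.092/(0.015·3.334²) = 174 m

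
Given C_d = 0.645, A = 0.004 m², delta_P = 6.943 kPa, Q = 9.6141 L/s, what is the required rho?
Formula: Q = C_d A \sqrt{\frac{2 \Delta P}{\rho}}
Substituting knowns: 9.6141 = 0.645·0.004·√(2·(6.943·1000)/rho)·1000
Solving for rho: rho = 2·(6.943·1000)/((9.6141/1000)/(0.645·0.004))² = 1000 kg/m³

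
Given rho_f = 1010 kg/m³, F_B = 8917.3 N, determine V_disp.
Formula: F_B = \rho_f g V_{disp}
Substituting knowns: 8917.3 = 1010·9.81·V_disp
Solving for V_disp: V_disp = 8917.3/(1010·9.81) = 0.9 m³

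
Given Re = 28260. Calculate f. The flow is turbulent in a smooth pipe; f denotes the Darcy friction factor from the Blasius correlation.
Formula: f = \frac{0.316}{Re^{0.25}}
f = 0.316/28260^0.25 = 0.02437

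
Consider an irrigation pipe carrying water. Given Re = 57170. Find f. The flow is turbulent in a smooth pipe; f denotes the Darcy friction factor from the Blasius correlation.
Formula: f = \frac{0.316}{Re^{0.25}}
f = 0.316/57170^0.25 = 0.02044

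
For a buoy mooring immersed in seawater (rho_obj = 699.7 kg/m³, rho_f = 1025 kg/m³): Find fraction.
Formula: f_{sub} = \frac{\rho_{obj}}{\rho_f}
fraction = 699.7/1025 = 0.6826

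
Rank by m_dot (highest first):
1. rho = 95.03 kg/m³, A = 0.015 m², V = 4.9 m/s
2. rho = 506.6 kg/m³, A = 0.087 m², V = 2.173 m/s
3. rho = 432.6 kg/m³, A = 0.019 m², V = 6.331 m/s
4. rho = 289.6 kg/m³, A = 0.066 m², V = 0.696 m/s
Case 1: m_dot = 6.985 kg/s
Case 2: m_dot = 95.77 kg/s
Case 3: m_dot = 52.04 kg/s
Case 4: m_dot = 13.3 kg/s
Ranking (highest first): 2, 3, 4, 1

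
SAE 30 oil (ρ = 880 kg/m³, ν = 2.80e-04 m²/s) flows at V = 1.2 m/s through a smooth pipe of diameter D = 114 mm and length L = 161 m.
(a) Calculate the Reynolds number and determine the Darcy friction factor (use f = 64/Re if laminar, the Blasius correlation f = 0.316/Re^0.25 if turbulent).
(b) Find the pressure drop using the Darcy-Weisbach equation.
(a) Re = V·D/ν = 1.2·0.114/2.80e-04 = 488.57 → laminar (Re < 2300); f = 64/Re = 64/488.57 = 0.13099
(b) Darcy-Weisbach: ΔP = f·(L/D)·½ρV²/1000 = 0.13099·(161/0.114)·½·880·1.2²/1000 = 117.2 kPa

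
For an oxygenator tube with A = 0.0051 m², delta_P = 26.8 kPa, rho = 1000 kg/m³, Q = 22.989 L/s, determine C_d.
Formula: Q = C_d A \sqrt{\frac{2 \Delta P}{\rho}}
Substituting knowns: 22.989 = C_d·0.0051·√(2·(26.8·1000)/1000)·1000
Solving for C_d: C_d = (22.989/1000)/(0.0051·√(2·(26.8·1000)/1000)) = 0.6157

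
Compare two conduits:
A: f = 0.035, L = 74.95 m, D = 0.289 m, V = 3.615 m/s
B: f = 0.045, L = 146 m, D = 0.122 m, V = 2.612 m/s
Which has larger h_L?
h_L(A) = 6.046 m, h_L(B) = 18.73 m. Answer: B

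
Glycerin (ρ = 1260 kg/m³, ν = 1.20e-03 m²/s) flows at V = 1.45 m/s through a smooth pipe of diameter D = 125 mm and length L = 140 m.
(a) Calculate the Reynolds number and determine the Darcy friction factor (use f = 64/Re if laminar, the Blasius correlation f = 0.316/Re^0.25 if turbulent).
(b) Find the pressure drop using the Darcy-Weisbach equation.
(a) Re = V·D/ν = 1.45·0.125/1.20e-03 = 151.04 → laminar (Re < 2300); f = 64/Re = 64/151.04 = 0.42373
(b) Darcy-Weisbach: ΔP = f·(L/D)·½ρV²/1000 = 0.42373·(140/0.125)·½·1260·1.45²/1000 = 628.6 kPa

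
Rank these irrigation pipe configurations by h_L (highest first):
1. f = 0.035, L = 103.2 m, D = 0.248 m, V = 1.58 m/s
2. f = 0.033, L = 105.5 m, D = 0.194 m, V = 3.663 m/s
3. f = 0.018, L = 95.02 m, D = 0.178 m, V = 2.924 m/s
Case 1: h_L = 1.853 m
Case 2: h_L = 12.27 m
Case 3: h_L = 4.187 m
Ranking (highest first): 2, 3, 1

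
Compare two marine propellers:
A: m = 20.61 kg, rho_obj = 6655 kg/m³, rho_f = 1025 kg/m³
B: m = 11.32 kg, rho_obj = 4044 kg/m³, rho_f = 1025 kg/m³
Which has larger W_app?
W_app(A) = 171 N, W_app(B) = 82.9 N. Answer: A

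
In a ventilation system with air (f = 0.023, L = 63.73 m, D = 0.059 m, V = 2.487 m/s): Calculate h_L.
Formula: h_L = f \frac{L}{D} \frac{V^2}{2g}
h_L = 0.023·(63.73/0.059)·2.487²/(2·9.81) = 7.832 m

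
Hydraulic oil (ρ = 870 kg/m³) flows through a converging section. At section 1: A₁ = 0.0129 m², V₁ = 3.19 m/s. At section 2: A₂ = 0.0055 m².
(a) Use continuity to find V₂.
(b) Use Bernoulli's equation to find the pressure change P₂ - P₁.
(a) Continuity: A₁V₁=A₂V₂ -> V₂=A₁V₁/A₂=0.0129*3.19/0.0055=7.48 m/s
(b) Bernoulli: P₂-P₁=0.5*rho*(V₁^2-V₂^2)/1000=0.5*870*(3.19^2-7.48^2)/1000=-19.91 kPa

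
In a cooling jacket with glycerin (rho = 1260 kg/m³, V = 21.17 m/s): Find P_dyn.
Formula: P_{dyn} = \frac{1}{2} \rho V^2
P_dyn = 0.5·1260·21.17²/1000 = 282.3 kPa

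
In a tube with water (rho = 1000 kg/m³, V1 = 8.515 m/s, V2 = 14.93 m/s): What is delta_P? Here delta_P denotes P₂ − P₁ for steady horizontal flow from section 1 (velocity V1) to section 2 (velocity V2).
Formula: \Delta P = \frac{1}{2} \rho (V_1^2 - V_2^2)
delta_P = 0.5·1000·(8.515² − 14.93²)/1000 = -75.2 kPa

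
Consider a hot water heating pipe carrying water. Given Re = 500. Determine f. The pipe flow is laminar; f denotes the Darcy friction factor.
Formula: f = \frac{64}{Re}
f = 64/500 = 0.128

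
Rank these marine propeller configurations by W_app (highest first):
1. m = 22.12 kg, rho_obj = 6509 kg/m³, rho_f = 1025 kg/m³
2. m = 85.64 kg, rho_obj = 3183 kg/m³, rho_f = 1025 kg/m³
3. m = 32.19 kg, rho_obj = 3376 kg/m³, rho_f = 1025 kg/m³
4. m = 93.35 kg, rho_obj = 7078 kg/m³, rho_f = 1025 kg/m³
Case 1: W_app = 182.8 N
Case 2: W_app = 569.6 N
Case 3: W_app = 219.9 N
Case 4: W_app = 783.1 N
Ranking (highest first): 4, 2, 3, 1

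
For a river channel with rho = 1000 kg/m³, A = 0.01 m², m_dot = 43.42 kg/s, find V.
Formula: \dot{m} = \rho A V
Substituting knowns: 43.42 = 1000·0.01·V
Solving for V: V = 43.42/(1000·0.01) = 4.342 m/s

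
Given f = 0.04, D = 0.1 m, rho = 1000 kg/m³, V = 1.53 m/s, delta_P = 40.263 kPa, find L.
Formula: \Delta P = f \frac{L}{D} \frac{\rho V^2}{2}
Substituting knowns: 40.263 = 0.04·(L/0.1)·0.5·1000·1.53²/1000
Solving for L: L = (40.263·1000)·0.1/(0.04·0.5·1000·1.53²) = 86 m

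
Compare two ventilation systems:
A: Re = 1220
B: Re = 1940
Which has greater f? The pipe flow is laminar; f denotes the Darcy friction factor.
f(A) = 0.05246, f(B) = 0.03299. Answer: A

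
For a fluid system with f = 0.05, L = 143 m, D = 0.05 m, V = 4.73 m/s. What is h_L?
Formula: h_L = f \frac{L}{D} \frac{V^2}{2g}
h_L = 0.05·(143/0.05)·4.73²/(2·9.81) = 163.1 m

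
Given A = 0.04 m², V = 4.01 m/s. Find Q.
Formula: Q = A V
Q = 0.04·4.01·1000 = 160.4 L/s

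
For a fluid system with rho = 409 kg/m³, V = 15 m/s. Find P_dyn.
Formula: P_{dyn} = \frac{1}{2} \rho V^2
P_dyn = 0.5·409·15²/1000 = 46.01 kPa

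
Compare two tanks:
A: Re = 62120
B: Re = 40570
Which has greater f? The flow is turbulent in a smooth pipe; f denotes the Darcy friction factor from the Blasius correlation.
f(A) = 0.02002, f(B) = 0.02227. Answer: B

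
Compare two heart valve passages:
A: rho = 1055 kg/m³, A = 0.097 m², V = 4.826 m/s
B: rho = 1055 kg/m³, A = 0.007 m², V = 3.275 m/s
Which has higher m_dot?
m_dot(A) = 493.9 kg/s, m_dot(B) = 24.19 kg/s. Answer: A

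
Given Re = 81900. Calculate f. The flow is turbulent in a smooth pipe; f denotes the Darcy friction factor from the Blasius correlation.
Formula: f = \frac{0.316}{Re^{0.25}}
f = 0.316/81900^0.25 = 0.01868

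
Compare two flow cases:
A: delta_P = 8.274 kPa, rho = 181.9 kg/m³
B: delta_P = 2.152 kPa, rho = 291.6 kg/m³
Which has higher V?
V(A) = 9.538 m/s, V(B) = 3.842 m/s. Answer: A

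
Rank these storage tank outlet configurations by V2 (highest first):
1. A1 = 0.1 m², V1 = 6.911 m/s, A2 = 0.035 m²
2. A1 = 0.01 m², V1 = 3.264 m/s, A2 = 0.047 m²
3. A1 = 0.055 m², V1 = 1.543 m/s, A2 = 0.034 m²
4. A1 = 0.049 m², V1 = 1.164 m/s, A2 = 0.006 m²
Case 1: V2 = 19.75 m/s
Case 2: V2 = 0.6945 m/s
Case 3: V2 = 2.496 m/s
Case 4: V2 = 9.506 m/s
Ranking (highest first): 1, 4, 3, 2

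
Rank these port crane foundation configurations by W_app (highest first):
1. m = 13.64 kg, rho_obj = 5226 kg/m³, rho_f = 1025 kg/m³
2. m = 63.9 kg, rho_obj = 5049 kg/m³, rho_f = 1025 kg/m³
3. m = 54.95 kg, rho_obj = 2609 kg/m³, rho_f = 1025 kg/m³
Case 1: W_app = 107.6 N
Case 2: W_app = 499.6 N
Case 3: W_app = 327.3 N
Ranking (highest first): 2, 3, 1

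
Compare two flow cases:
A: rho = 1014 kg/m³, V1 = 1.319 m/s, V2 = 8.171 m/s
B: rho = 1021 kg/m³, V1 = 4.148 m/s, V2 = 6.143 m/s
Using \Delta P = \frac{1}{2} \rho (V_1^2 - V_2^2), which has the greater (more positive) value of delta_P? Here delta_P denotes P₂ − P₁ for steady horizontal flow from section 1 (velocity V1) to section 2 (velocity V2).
delta_P(A) = -32.97 kPa, delta_P(B) = -10.48 kPa. Answer: B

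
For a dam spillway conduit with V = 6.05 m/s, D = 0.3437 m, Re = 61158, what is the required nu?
Formula: Re = \frac{V D}{\nu}
Substituting knowns: 61158 = 6.05·0.3437/nu
Solving for nu: nu = 6.05·0.3437/61158 = 3.400e-05 m²/s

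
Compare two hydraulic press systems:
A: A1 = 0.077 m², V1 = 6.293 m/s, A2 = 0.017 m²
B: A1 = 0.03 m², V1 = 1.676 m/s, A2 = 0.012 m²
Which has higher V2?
V2(A) = 28.5 m/s, V2(B) = 4.19 m/s. Answer: A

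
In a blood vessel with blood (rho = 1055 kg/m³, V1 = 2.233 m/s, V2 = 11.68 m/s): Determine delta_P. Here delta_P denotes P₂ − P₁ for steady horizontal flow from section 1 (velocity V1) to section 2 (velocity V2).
Formula: \Delta P = \frac{1}{2} \rho (V_1^2 - V_2^2)
delta_P = 0.5·1055·(2.233² − 11.68²)/1000 = -69.33 kPa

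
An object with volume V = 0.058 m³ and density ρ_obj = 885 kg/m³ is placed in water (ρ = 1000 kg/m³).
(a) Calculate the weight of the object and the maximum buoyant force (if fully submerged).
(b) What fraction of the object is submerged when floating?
(a) W=rho_obj*g*V=885*9.81*0.058=503.5 N; F_B(max)=rho*g*V=1000*9.81*0.058=569.0 N
(b) Floating fraction=rho_obj/rho=885/1000=0.885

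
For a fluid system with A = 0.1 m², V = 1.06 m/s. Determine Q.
Formula: Q = A V
Q = 0.1·1.06·1000 = 106 L/s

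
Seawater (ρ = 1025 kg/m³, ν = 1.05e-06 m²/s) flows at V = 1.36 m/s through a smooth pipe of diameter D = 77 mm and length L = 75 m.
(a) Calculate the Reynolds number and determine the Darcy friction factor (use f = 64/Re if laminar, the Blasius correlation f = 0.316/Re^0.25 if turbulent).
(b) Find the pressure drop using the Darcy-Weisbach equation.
(a) Re = V·D/ν = 1.36·0.077/1.05e-06 = 99733 → turbulent (Re > 4000); f = 0.316/Re^0.25 = 0.316/99733^0.25 = 0.017782
(b) Darcy-Weisbach: ΔP = f·(L/D)·½ρV²/1000 = 0.017782·(75/0.077)·½·1025·1.36²/1000 = 16.42 kPa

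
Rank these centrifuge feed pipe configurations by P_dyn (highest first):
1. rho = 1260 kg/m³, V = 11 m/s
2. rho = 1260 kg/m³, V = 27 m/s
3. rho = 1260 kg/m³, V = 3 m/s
Case 1: P_dyn = 76.23 kPa
Case 2: P_dyn = 459.3 kPa
Case 3: P_dyn = 5.67 kPa
Ranking (highest first): 2, 1, 3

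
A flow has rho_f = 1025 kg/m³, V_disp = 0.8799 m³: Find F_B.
Formula: F_B = \rho_f g V_{disp}
F_B = 1025·9.81·0.8799 = 8848 N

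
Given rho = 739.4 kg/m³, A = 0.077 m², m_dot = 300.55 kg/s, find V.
Formula: \dot{m} = \rho A V
Substituting knowns: 300.55 = 739.4·0.077·V
Solving for V: V = 300.55/(739.4·0.077) = 5.279 m/s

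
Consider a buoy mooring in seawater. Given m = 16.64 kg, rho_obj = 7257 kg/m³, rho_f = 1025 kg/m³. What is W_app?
Formula: W_{app} = mg\left(1 - \frac{\rho_f}{\rho_{obj}}\right)
W_app = 16.64·9.81·(1 − 1025/7257) = 140.2 N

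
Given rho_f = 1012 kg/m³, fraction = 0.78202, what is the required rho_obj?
Formula: f_{sub} = \frac{\rho_{obj}}{\rho_f}
Substituting knowns: 0.78202 = rho_obj/1012
Solving for rho_obj: rho_obj = 0.78202·1012 = 791.4 kg/m³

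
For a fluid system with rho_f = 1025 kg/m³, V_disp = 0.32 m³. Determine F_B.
Formula: F_B = \rho_f g V_{disp}
F_B = 1025·9.81·0.32 = 3218 N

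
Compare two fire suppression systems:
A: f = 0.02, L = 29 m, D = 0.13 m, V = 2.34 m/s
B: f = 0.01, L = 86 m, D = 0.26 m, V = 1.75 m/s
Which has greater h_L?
h_L(A) = 1.245 m, h_L(B) = 0.5163 m. Answer: A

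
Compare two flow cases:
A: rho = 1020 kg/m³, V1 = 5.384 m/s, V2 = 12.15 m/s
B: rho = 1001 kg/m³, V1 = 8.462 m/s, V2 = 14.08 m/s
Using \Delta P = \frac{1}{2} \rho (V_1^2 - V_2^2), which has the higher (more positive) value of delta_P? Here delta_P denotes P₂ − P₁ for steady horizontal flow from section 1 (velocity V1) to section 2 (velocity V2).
delta_P(A) = -60.5 kPa, delta_P(B) = -63.38 kPa. Answer: A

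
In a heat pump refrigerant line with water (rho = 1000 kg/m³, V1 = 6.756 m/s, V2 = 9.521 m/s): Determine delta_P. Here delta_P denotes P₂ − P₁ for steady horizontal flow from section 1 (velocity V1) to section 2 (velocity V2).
Formula: \Delta P = \frac{1}{2} \rho (V_1^2 - V_2^2)
delta_P = 0.5·1000·(6.756² − 9.521²)/1000 = -22.5 kPa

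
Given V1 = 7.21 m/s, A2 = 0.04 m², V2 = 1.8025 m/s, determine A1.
Formula: V_2 = \frac{A_1 V_1}{A_2}
Substituting knowns: 1.8025 = A1·7.21/0.04
Solving for A1: A1 = 1.8025·0.04/7.21 = 0.01 m²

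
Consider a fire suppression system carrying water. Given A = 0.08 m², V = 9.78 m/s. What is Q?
Formula: Q = A V
Q = 0.08·9.78·1000 = 782.4 L/s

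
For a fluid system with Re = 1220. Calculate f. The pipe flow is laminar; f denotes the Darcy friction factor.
Formula: f = \frac{64}{Re}
f = 64/1220 = 0.05246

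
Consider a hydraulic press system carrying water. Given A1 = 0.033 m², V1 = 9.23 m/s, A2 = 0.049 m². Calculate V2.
Formula: V_2 = \frac{A_1 V_1}{A_2}
V2 = 0.033·9.23/0.049 = 6.216 m/s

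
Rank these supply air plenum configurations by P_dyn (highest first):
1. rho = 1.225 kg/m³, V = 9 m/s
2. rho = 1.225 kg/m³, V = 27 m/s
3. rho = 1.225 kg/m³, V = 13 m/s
Case 1: P_dyn = 0.04961 kPa
Case 2: P_dyn = 0.4465 kPa
Case 3: P_dyn = 0.1035 kPa
Ranking (highest first): 2, 3, 1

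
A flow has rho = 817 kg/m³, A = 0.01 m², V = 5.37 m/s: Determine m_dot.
Formula: \dot{m} = \rho A V
m_dot = 817·0.01·5.37 = 43.87 kg/s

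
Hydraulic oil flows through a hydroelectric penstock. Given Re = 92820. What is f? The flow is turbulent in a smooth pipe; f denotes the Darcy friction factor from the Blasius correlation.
Formula: f = \frac{0.316}{Re^{0.25}}
f = 0.316/92820^0.25 = 0.0181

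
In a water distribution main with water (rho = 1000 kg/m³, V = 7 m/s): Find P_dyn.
Formula: P_{dyn} = \frac{1}{2} \rho V^2
P_dyn = 0.5·1000·7²/1000 = 24.5 kPa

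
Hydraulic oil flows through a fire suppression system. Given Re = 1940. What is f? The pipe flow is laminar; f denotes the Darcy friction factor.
Formula: f = \frac{64}{Re}
f = 64/1940 = 0.03299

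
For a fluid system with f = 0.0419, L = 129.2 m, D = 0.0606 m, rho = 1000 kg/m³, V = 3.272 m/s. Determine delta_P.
Formula: \Delta P = f \frac{L}{D} \frac{\rho V^2}{2}
delta_P = 0.0419·(129.2/0.0606)·0.5·1000·3.272²/1000 = 478.2 kPa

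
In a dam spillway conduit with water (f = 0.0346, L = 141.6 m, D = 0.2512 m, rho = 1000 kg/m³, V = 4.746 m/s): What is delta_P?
Formula: \Delta P = f \frac{L}{D} \frac{\rho V^2}{2}
delta_P = 0.0346·(141.6/0.2512)·0.5·1000·4.746²/1000 = 219.7 kPa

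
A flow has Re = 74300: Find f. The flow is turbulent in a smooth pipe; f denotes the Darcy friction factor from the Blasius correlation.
Formula: f = \frac{0.316}{Re^{0.25}}
f = 0.316/74300^0.25 = 0.01914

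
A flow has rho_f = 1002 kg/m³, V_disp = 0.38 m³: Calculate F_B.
Formula: F_B = \rho_f g V_{disp}
F_B = 1002·9.81·0.38 = 3735 N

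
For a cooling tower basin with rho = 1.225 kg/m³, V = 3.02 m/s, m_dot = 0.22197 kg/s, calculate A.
Formula: \dot{m} = \rho A V
Substituting knowns: 0.22197 = 1.225·A·3.02
Solving for A: A = 0.22197/(1.225·3.02) = 0.06 m²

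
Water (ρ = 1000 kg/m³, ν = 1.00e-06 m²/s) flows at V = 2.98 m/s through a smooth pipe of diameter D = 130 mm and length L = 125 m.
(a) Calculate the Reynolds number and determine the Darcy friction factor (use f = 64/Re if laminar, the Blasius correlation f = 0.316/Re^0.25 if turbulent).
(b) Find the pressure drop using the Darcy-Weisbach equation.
(a) Re = V·D/ν = 2.98·0.13/1.00e-06 = 387400 → turbulent (Re > 4000); f = 0.316/Re^0.25 = 0.316/387400^0.25 = 0.012666 (Blasius is strictly valid for Re ≲ 1e5; used here as the smooth-pipe estimate the problem specifies)
(b) Darcy-Weisbach: ΔP = f·(L/D)·½ρV²/1000 = 0.012666·(125/0.130)·½·1000·2.98²/1000 = 54.08 kPa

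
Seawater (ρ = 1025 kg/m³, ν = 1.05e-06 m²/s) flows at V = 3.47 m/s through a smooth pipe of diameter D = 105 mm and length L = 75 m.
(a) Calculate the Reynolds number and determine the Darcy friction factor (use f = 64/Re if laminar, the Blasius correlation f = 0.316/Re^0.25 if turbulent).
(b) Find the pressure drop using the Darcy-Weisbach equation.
(a) Re = V·D/ν = 3.47·0.105/1.05e-06 = 347000 → turbulent (Re > 4000); f = 0.316/Re^0.25 = 0.316/347000^0.25 = 0.01302 (Blasius is strictly valid for Re ≲ 1e5; used here as the smooth-pipe estimate the problem specifies)
(b) Darcy-Weisbach: ΔP = f·(L/D)·½ρV²/1000 = 0.01302·(75/0.105)·½·1025·3.47²/1000 = 57.39 kPa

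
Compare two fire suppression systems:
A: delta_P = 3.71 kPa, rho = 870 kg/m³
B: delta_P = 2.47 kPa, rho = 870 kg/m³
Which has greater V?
V(A) = 2.92 m/s, V(B) = 2.383 m/s. Answer: A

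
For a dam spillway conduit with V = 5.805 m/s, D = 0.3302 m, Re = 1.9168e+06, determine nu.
Formula: Re = \frac{V D}{\nu}
Substituting knowns: 1.9168e+06 = 5.805·0.3302/nu
Solving for nu: nu = 5.805·0.3302/1.9168e+06 = 1.000e-06 m²/s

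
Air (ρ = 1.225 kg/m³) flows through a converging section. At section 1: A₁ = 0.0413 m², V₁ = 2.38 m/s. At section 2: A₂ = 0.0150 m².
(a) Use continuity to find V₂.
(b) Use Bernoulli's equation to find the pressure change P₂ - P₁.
(a) Continuity: A₁V₁=A₂V₂ -> V₂=A₁V₁/A₂=0.0413*2.38/0.0150=6.55 m/s
(b) Bernoulli: P₂-P₁=0.5*rho*(V₁^2-V₂^2)/1000=0.5*1.225*(2.38^2-6.55^2)/1000=-0.02281 kPa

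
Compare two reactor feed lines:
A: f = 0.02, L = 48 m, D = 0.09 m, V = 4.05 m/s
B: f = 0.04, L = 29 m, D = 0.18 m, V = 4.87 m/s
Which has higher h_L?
h_L(A) = 8.917 m, h_L(B) = 7.79 m. Answer: A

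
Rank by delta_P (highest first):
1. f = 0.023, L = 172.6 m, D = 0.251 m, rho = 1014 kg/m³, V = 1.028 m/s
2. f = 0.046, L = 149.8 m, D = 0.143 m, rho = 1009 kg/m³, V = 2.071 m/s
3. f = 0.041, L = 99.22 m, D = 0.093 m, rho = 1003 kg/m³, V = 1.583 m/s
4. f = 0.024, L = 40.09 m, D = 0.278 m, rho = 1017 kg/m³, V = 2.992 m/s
Case 1: delta_P = 8.474 kPa
Case 2: delta_P = 104.3 kPa
Case 3: delta_P = 54.97 kPa
Case 4: delta_P = 15.75 kPa
Ranking (highest first): 2, 3, 4, 1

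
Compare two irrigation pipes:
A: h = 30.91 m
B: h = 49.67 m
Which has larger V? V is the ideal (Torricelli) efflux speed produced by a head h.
V(A) = 24.63 m/s, V(B) = 31.22 m/s. Answer: B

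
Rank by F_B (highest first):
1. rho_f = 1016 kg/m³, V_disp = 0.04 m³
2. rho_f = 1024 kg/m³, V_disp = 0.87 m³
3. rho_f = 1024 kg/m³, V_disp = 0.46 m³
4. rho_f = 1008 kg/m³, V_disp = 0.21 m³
Case 1: F_B = 398.7 N
Case 2: F_B = 8740 N
Case 3: F_B = 4621 N
Case 4: F_B = 2077 N
Ranking (highest first): 2, 3, 4, 1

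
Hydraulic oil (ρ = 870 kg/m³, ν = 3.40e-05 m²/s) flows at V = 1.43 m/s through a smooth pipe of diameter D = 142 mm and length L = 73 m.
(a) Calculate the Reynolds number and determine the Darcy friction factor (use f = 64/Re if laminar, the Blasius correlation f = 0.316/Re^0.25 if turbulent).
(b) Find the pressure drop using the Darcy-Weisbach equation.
(a) Re = V·D/ν = 1.43·0.142/3.40e-05 = 5972.4 → turbulent (Re > 4000); f = 0.316/Re^0.25 = 0.316/5972.4^0.25 = 0.035946
(b) Darcy-Weisbach: ΔP = f·(L/D)·½ρV²/1000 = 0.035946·(73/0.142)·½·870·1.43²/1000 = 16.44 kPa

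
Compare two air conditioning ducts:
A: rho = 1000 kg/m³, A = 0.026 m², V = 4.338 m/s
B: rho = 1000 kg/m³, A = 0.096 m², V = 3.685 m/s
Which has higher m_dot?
m_dot(A) = 112.8 kg/s, m_dot(B) = 353.8 kg/s. Answer: B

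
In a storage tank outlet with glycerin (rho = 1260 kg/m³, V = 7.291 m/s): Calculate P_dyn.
Formula: P_{dyn} = \frac{1}{2} \rho V^2
P_dyn = 0.5·1260·7.291²/1000 = 33.49 kPa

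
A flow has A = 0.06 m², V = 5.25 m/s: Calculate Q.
Formula: Q = A V
Q = 0.06·5.25·1000 = 315 L/s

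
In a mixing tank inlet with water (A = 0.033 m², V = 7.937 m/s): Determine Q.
Formula: Q = A V
Q = 0.033·7.937·1000 = 261.9 L/s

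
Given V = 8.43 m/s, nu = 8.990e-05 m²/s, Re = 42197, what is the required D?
Formula: Re = \frac{V D}{\nu}
Substituting knowns: 42197 = 8.43·D/8.990e-05
Solving for D: D = 42197·8.990e-05/8.43 = 0.45 m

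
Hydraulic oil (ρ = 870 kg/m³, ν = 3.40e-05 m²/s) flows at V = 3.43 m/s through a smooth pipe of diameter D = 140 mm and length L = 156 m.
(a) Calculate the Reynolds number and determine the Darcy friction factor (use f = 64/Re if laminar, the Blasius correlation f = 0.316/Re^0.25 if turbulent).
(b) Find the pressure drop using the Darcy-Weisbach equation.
(a) Re = V·D/ν = 3.43·0.14/3.40e-05 = 14124 → turbulent (Re > 4000); f = 0.316/Re^0.25 = 0.316/14124^0.25 = 0.028987
(b) Darcy-Weisbach: ΔP = f·(L/D)·½ρV²/1000 = 0.028987·(156/0.140)·½·870·3.43²/1000 = 165.3 kPa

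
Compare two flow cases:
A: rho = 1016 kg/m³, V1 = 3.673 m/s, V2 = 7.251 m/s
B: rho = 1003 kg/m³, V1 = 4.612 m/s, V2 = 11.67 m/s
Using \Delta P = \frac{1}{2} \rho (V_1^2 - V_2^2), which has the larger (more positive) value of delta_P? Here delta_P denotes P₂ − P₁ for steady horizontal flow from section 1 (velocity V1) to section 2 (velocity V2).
delta_P(A) = -19.86 kPa, delta_P(B) = -57.63 kPa. Answer: A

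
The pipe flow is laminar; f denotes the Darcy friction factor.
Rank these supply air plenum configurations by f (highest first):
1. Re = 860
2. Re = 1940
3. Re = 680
Case 1: f = 0.07442
Case 2: f = 0.03299
Case 3: f = 0.09412
Ranking (highest first): 3, 1, 2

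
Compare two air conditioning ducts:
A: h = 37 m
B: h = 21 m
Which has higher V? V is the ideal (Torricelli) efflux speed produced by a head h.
V(A) = 26.94 m/s, V(B) = 20.3 m/s. Answer: A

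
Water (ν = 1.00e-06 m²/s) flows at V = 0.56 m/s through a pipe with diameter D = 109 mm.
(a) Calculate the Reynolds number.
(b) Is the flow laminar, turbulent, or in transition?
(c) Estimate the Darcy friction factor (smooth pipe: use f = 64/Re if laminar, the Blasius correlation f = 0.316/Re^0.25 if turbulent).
(a) Re = V·D/ν = 0.56·0.109/1.00e-06 = 61040
(b) Flow regime: turbulent (Re > 4000)
(c) Friction factor: f = 0.316/Re^0.25 = 0.316/61040^0.25 = 0.0201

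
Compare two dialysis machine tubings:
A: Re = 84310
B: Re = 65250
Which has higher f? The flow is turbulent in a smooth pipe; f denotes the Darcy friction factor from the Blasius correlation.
f(A) = 0.01854, f(B) = 0.01977. Answer: B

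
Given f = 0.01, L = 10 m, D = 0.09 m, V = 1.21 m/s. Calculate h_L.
Formula: h_L = f \frac{L}{D} \frac{V^2}{2g}
h_L = 0.01·(10/0.09)·1.21²/(2·9.81) = 0.08291 m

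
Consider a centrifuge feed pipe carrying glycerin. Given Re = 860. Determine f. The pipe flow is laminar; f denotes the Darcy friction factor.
Formula: f = \frac{64}{Re}
f = 64/860 = 0.07442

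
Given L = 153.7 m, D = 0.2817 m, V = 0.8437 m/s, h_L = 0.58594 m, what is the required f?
Formula: h_L = f \frac{L}{D} \frac{V^2}{2g}
Substituting knowns: 0.58594 = f·(153.7/0.2817)·0.8437²/(2·9.81)
Solving for f: f = 0.58594·2·9.81/((153.7/0.2817)·0.8437²) = 0.0296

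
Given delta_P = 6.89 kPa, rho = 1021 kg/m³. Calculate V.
Formula: V = \sqrt{\frac{2 \Delta P}{\rho}}
V = √(2·(6.89·1000)/1021) = 3.674 m/s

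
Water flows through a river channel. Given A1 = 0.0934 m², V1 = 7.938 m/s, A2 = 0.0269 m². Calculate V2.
Formula: V_2 = \frac{A_1 V_1}{A_2}
V2 = 0.0934·7.938/0.0269 = 27.56 m/s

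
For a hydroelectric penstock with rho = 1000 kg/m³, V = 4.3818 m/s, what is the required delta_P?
Formula: V = \sqrt{\frac{2 \Delta P}{\rho}}
Substituting knowns: 4.3818 = √(2·(delta_P·1000)/1000)
Solving for delta_P: delta_P = 4.3818²·1000/2/1000 = 9.6 kPa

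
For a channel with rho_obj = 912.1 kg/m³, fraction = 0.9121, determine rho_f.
Formula: f_{sub} = \frac{\rho_{obj}}{\rho_f}
Substituting knowns: 0.9121 = 912.1/rho_f
Solving for rho_f: rho_f = 912.1/0.9121 = 1000 kg/m³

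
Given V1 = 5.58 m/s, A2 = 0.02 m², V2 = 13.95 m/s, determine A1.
Formula: V_2 = \frac{A_1 V_1}{A_2}
Substituting knowns: 13.95 = A1·5.58/0.02
Solving for A1: A1 = 13.95·0.02/5.58 = 0.05 m²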